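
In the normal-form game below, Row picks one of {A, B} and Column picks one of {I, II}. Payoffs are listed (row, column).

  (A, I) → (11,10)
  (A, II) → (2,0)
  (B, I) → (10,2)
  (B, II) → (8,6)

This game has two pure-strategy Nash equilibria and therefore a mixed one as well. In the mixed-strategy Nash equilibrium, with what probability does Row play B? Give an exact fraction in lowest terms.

5/7

Row's mix p on A must make Column indifferent between I and II.
Column's payoff from I: 10p + 2(1−p). From II: 0p + 6(1−p).
Set equal: 10p = 4(1−p) → p = 4/14 = 2/7.
Probability on B is 1 − 2/7 = 5/7.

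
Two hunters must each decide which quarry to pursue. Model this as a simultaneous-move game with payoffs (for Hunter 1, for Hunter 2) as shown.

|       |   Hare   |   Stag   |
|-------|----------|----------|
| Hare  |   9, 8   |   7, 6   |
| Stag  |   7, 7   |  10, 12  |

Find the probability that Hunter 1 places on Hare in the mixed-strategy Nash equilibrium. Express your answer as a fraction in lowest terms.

Hunter 1's mix p on Hare must make Hunter 2 indifferent between Hare and Stag.
Hunter 2's payoff from Hare: 8p + 7(1−p). From Stag: 6p + 12(1−p).
Set equal: 2p = 5(1−p) → p = 5/7.

5/7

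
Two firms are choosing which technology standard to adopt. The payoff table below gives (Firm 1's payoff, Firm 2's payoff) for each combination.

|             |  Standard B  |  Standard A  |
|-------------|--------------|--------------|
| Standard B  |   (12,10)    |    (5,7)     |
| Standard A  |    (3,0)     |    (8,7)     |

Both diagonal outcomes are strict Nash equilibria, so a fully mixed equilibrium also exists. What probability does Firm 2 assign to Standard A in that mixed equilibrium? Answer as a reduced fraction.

Firm 2's mix q on Standard B must make Firm 1 indifferent between Standard B and Standard A.
Firm 1's payoff from Standard B: 12q + 5(1−q). From Standard A: 3q + 8(1−q).
Set equal: 9q = 3(1−q) → q = 3/12 = 1/4.
Probability on Standard A is 1 − 1/4 = 3/4.

3/4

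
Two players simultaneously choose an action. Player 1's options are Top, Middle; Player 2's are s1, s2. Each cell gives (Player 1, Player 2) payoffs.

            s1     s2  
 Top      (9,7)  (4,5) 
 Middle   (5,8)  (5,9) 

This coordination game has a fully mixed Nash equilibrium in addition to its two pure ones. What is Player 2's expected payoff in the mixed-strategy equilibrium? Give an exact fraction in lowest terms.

23/3

Player 1 mixes with probability p on Top, chosen so Player 2 is indifferent: 7p + 8(1−p) = 5p + 9(1−p) gives p = 1/3.
Player 2's expected payoff is 7·1/3 + 8·2/3 = 23/3.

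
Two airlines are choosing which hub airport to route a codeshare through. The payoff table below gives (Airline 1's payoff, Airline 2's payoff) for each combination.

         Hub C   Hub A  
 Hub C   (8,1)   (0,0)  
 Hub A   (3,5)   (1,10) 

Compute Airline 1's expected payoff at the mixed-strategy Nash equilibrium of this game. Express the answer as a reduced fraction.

Airline 2 mixes with probability q on Hub C, chosen so Airline 1 is indifferent: 8q + 0(1−q) = 3q + 1(1−q) gives q = 1/6.
Airline 1's expected payoff (from either row, since indifferent) is 8·1/6 + 0·5/6 = 4/3.

4/3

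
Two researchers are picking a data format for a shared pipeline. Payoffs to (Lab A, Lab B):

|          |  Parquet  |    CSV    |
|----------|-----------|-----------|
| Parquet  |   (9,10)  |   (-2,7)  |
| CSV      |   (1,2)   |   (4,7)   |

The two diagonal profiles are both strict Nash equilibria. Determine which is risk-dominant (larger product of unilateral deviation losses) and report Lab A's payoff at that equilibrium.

At both Parquet: Lab A loses 9 − 1 = 8 by deviating; Lab B loses 10 − 7 = 3. Product = 8·3 = 24.
At both CSV: Lab A loses 4 − (-2) = 6 by deviating; Lab B loses 7 − 2 = 5. Product = 6·5 = 30.
30 > 24, so both CSV is risk-dominant. Lab A's payoff there is 4.

4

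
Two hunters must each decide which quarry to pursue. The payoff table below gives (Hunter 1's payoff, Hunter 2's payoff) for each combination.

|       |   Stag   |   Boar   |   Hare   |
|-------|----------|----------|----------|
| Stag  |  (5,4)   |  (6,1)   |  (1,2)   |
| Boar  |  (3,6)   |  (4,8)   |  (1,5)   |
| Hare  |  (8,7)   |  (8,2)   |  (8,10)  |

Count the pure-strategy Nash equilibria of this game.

Both Hare: Hunter 1 gets 8 (best alternative 1); Hunter 2 gets 10 (best alternative 7). Neither deviates — NE.
Both Stag is not a NE: Hunter 1 would switch to Hare (8 > 5).
No other cell survives both best-response checks, so there is 1 pure NE.

1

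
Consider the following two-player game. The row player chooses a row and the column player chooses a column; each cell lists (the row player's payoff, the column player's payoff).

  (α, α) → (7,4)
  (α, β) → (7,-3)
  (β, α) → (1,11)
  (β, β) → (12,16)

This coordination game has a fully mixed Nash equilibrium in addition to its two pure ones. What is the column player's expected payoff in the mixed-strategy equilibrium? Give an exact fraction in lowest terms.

97/12

The row player mixes with probability p on α, chosen so the column player is indifferent: 4p + 11(1−p) = (-3)p + 16(1−p) gives p = 5/12.
The column player's expected payoff is 4·5/12 + 11·7/12 = 97/12.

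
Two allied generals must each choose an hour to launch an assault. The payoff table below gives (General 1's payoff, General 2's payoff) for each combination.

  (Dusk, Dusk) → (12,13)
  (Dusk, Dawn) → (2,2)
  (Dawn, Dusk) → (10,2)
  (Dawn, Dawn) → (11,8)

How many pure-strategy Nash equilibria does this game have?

Both Dusk: General 1 gets 12 (best alternative 10); General 2 gets 13 (best alternative 2). Neither deviates — NE.
Both Dawn: General 1 gets 11 (best alternative 2); General 2 gets 8 (best alternative 2). Neither deviates — NE.
(Dusk, Dawn) is not a NE: General 1 would switch to Dawn (11 > 2).
No other cell survives both best-response checks, so there are 2 pure NE.

2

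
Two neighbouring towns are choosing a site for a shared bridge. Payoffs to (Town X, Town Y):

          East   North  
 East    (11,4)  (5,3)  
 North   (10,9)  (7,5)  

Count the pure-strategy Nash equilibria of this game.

1

Both East: Town X gets 11 (best alternative 10); Town Y gets 4 (best alternative 3). Neither deviates — NE.
Both North is not a NE: Town Y would switch to East (9 > 5).
No other cell survives both best-response checks, so there is 1 pure NE.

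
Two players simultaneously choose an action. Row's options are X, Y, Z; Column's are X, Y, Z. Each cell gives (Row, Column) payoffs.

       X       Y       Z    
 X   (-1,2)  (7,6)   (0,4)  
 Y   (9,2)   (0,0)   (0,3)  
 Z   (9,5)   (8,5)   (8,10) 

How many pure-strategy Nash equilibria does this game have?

Both Z: Row gets 8 (best alternative 0); Column gets 10 (best alternative 5). Neither deviates — NE.
Both X is not a NE: Row would switch to Y (9 > -1).
No other cell survives both best-response checks, so there is 1 pure NE.

1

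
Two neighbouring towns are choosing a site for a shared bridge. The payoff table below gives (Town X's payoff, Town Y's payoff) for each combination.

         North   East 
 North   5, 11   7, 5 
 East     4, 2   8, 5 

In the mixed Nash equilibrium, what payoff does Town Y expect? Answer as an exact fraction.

5

Town X mixes with probability p on North, chosen so Town Y is indifferent: 11p + 2(1−p) = 5p + 5(1−p) gives p = 1/3.
Town Y's expected payoff is 11·1/3 + 2·2/3 = 5.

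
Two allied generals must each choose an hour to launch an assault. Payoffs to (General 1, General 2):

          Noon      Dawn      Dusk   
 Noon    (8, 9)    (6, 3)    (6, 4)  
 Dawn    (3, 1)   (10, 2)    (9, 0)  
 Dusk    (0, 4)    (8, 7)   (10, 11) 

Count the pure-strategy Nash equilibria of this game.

3

Both Noon: General 1 gets 8 (best alternative 3); General 2 gets 9 (best alternative 4). Neither deviates — NE.
Both Dawn: General 1 gets 10 (best alternative 8); General 2 gets 2 (best alternative 1). Neither deviates — NE.
Both Dusk: General 1 gets 10 (best alternative 9); General 2 gets 11 (best alternative 7). Neither deviates — NE.
(Dusk, Dawn) is not a NE: General 1 would switch to Dawn (10 > 8).
No other cell survives both best-response checks, so there are 3 pure NE.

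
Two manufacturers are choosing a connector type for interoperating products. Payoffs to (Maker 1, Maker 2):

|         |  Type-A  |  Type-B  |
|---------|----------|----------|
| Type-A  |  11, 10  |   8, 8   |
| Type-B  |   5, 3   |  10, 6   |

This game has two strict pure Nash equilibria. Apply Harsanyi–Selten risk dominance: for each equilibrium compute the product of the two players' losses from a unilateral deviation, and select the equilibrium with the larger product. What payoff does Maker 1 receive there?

11

At both Type-A: Maker 1 loses 11 − 5 = 6 by deviating; Maker 2 loses 10 − 8 = 2. Product = 6·2 = 12.
At both Type-B: Maker 1 loses 10 − 8 = 2 by deviating; Maker 2 loses 6 − 3 = 3. Product = 2·3 = 6.
12 > 6, so both Type-A is risk-dominant. Maker 1's payoff there is 11.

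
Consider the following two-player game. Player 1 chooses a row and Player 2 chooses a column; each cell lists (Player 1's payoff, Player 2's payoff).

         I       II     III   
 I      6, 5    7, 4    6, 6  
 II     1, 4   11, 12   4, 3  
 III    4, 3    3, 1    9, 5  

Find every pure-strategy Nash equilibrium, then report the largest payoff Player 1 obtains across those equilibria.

11

Both II is a pure NE (Player 1: 11 ≥ 7; Player 2: 12 ≥ 4). Player 1 gets 11.
Both III is a pure NE (Player 1: 9 ≥ 6; Player 2: 5 ≥ 3). Player 1 gets 9.
Every other cell has a profitable deviation for at least one player. Highest of {11, 9} is 11.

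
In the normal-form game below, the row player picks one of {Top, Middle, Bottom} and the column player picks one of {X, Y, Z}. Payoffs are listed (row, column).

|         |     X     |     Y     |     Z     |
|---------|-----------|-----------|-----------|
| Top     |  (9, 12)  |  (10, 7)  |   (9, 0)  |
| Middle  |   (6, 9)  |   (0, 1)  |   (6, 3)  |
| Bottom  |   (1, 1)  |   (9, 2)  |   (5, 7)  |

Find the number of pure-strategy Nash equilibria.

1

(Top, X): the row player gets 9 (best alternative 6); the column player gets 12 (best alternative 7). Neither deviates — NE.
(Middle, Y) is not a NE: the row player would switch to Top (10 > 0).
No other cell survives both best-response checks, so there is 1 pure NE.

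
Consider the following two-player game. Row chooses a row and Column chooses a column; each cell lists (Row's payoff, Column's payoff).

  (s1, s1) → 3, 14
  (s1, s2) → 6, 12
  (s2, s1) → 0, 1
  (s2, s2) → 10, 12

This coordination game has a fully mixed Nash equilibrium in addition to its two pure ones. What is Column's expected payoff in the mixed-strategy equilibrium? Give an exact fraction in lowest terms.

12

Row mixes with probability p on s1, chosen so Column is indifferent: 14p + 1(1−p) = 12p + 12(1−p) gives p = 11/13.
Column's expected payoff is 14·11/13 + 1·2/13 = 12.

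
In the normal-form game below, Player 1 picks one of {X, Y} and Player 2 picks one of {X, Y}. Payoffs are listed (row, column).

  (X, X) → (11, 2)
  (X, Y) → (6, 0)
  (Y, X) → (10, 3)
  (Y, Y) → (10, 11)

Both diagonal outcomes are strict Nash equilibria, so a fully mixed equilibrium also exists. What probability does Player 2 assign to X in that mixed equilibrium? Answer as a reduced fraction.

4/5

Player 2's mix q on X must make Player 1 indifferent between X and Y.
Player 1's payoff from X: 11q + 6(1−q). From Y: 10q + 10(1−q).
Set equal: 1q = 4(1−q) → q = 4/5.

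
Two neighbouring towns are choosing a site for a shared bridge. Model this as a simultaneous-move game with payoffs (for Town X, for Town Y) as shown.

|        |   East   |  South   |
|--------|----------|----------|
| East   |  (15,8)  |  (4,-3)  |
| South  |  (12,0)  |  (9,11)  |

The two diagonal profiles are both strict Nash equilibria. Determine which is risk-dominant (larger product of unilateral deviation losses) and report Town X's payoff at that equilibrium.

9

At both East: Town X loses 15 − 12 = 3 by deviating; Town Y loses 8 − (-3) = 11. Product = 3·11 = 33.
At both South: Town X loses 9 − 4 = 5 by deviating; Town Y loses 11 − 0 = 11. Product = 5·11 = 55.
55 > 33, so both South is risk-dominant. Town X's payoff there is 9.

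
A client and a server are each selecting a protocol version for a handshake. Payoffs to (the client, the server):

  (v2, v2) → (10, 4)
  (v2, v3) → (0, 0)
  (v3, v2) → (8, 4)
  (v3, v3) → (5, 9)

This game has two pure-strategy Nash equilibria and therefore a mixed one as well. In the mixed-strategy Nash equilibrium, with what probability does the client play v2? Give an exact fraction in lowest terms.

5/9

The client's mix p on v2 must make the server indifferent between v2 and v3.
The server's payoff from v2: 4p + 4(1−p). From v3: 0p + 9(1−p).
Set equal: 4p = 5(1−p) → p = 5/9.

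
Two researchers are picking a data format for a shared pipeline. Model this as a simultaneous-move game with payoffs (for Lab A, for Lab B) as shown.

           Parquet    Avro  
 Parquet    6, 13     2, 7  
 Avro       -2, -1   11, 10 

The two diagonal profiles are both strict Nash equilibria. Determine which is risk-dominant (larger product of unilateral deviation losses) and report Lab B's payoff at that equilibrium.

10

At both Parquet: Lab A loses 6 − (-2) = 8 by deviating; Lab B loses 13 − 7 = 6. Product = 8·6 = 48.
At both Avro: Lab A loses 11 − 2 = 9 by deviating; Lab B loses 10 − (-1) = 11. Product = 9·11 = 99.
99 > 48, so both Avro is risk-dominant. Lab B's payoff there is 10.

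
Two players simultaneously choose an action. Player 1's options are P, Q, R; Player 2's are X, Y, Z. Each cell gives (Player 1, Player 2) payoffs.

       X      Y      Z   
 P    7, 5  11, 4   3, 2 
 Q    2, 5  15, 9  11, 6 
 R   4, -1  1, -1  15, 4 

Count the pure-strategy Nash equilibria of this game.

3

(P, X): Player 1 gets 7 (best alternative 4); Player 2 gets 5 (best alternative 4). Neither deviates — NE.
(Q, Y): Player 1 gets 15 (best alternative 11); Player 2 gets 9 (best alternative 6). Neither deviates — NE.
(R, Z): Player 1 gets 15 (best alternative 11); Player 2 gets 4 (best alternative -1). Neither deviates — NE.
(Q, Z) is not a NE: Player 1 would switch to R (15 > 11).
No other cell survives both best-response checks, so there are 3 pure NE.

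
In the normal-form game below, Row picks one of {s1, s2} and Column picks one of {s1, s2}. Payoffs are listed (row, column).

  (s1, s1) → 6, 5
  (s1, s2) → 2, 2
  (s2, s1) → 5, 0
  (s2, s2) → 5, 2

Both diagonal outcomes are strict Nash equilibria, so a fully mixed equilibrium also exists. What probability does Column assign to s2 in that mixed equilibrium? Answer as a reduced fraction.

1/4

Column's mix q on s1 must make Row indifferent between s1 and s2.
Row's payoff from s1: 6q + 2(1−q). From s2: 5q + 5(1−q).
Set equal: 1q = 3(1−q) → q = 3/4.
Probability on s2 is 1 − 3/4 = 1/4.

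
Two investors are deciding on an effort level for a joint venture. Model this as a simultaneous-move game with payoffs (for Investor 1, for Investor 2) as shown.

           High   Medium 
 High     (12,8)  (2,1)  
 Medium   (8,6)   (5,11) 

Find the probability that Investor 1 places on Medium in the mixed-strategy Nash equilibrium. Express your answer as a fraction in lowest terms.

7/12

Investor 1's mix p on High must make Investor 2 indifferent between High and Medium.
Investor 2's payoff from High: 8p + 6(1−p). From Medium: 1p + 11(1−p).
Set equal: 7p = 5(1−p) → p = 5/12.
Probability on Medium is 1 − 5/12 = 7/12.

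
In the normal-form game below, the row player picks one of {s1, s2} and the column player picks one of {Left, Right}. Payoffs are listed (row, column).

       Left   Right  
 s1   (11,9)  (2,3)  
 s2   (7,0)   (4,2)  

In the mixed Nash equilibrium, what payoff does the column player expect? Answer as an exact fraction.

The row player mixes with probability p on s1, chosen so the column player is indifferent: 9p + 0(1−p) = 3p + 2(1−p) gives p = 1/4.
The column player's expected payoff is 9·1/4 + 0·3/4 = 9/4.

9/4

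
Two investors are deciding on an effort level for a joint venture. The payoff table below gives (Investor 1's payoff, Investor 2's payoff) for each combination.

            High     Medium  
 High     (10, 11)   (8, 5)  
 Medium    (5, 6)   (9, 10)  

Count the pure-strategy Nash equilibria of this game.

Both High: Investor 1 gets 10 (best alternative 5); Investor 2 gets 11 (best alternative 5). Neither deviates — NE.
Both Medium: Investor 1 gets 9 (best alternative 8); Investor 2 gets 10 (best alternative 6). Neither deviates — NE.
(Medium, High) is not a NE: Investor 1 would switch to High (10 > 5).
No other cell survives both best-response checks, so there are 2 pure NE.

2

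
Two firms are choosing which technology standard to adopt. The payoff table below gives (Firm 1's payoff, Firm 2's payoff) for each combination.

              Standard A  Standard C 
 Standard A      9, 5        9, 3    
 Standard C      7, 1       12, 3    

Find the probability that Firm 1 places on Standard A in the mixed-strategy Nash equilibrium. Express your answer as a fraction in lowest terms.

Firm 1's mix p on Standard A must make Firm 2 indifferent between Standard A and Standard C.
Firm 2's payoff from Standard A: 5p + 1(1−p). From Standard C: 3p + 3(1−p).
Set equal: 2p = 2(1−p) → p = 2/4 = 1/2.

1/2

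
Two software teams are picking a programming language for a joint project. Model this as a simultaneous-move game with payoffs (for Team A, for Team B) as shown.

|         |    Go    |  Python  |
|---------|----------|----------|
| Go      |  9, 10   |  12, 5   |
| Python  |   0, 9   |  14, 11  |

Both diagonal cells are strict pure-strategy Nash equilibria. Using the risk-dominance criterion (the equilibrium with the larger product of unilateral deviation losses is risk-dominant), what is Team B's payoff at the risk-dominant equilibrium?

At both Go: Team A loses 9 − 0 = 9 by deviating; Team B loses 10 − 5 = 5. Product = 9·5 = 45.
At both Python: Team A loses 14 − 12 = 2 by deviating; Team B loses 11 − 9 = 2. Product = 2·2 = 4.
45 > 4, so both Go is risk-dominant. Team B's payoff there is 10.

10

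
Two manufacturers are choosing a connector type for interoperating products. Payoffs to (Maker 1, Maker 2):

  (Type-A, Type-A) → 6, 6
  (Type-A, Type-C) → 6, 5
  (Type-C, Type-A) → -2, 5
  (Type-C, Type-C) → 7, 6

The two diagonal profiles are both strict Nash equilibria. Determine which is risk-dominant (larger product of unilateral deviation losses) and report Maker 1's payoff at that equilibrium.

6

At both Type-A: Maker 1 loses 6 − (-2) = 8 by deviating; Maker 2 loses 6 − 5 = 1. Product = 8·1 = 8.
At both Type-C: Maker 1 loses 7 − 6 = 1 by deviating; Maker 2 loses 6 − 5 = 1. Product = 1·1 = 1.
8 > 1, so both Type-A is risk-dominant. Maker 1's payoff there is 6.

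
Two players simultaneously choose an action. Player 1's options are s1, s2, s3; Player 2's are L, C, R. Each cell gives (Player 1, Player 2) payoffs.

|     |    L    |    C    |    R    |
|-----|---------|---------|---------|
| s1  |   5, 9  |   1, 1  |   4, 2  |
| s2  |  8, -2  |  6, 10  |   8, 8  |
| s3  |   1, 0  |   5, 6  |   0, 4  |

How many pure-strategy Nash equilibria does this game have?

1

(s2, C): Player 1 gets 6 (best alternative 5); Player 2 gets 10 (best alternative 8). Neither deviates — NE.
(s3, R) is not a NE: Player 1 would switch to s2 (8 > 0).
No other cell survives both best-response checks, so there is 1 pure NE.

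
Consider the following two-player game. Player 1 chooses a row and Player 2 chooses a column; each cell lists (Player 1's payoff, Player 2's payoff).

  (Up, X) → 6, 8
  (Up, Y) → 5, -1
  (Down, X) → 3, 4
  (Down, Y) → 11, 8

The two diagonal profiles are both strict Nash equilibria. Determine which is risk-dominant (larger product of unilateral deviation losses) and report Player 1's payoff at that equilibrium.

6

At (Up, X): Player 1 loses 6 − 3 = 3 by deviating; Player 2 loses 8 − (-1) = 9. Product = 3·9 = 27.
At (Down, Y): Player 1 loses 11 − 5 = 6 by deviating; Player 2 loses 8 − 4 = 4. Product = 6·4 = 24.
27 > 24, so (Up, X) is risk-dominant. Player 1's payoff there is 6.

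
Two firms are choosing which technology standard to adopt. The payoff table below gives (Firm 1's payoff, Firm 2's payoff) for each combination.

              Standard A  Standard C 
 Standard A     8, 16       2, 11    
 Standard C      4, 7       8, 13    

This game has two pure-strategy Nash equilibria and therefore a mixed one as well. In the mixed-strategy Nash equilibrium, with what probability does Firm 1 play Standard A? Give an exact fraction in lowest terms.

Firm 1's mix p on Standard A must make Firm 2 indifferent between Standard A and Standard C.
Firm 2's payoff from Standard A: 16p + 7(1−p). From Standard C: 11p + 13(1−p).
Set equal: 5p = 6(1−p) → p = 6/11.

6/11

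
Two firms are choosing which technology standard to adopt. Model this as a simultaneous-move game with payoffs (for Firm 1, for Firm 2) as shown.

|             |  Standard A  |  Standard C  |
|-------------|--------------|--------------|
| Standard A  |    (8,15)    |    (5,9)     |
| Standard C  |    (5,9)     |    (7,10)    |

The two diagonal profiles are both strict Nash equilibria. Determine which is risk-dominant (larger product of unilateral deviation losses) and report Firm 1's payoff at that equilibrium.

At both Standard A: Firm 1 loses 8 − 5 = 3 by deviating; Firm 2 loses 15 − 9 = 6. Product = 3·6 = 18.
At both Standard C: Firm 1 loses 7 − 5 = 2 by deviating; Firm 2 loses 10 − 9 = 1. Product = 2·1 = 2.
18 > 2, so both Standard A is risk-dominant. Firm 1's payoff there is 8.

8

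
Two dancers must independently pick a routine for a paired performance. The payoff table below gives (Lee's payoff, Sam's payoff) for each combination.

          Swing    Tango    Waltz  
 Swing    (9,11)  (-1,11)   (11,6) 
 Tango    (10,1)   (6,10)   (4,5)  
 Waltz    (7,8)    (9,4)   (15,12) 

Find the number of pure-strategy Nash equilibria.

1

Both Waltz: Lee gets 15 (best alternative 11); Sam gets 12 (best alternative 8). Neither deviates — NE.
Both Swing is not a NE: Lee would switch to Tango (10 > 9).
No other cell survives both best-response checks, so there is 1 pure NE.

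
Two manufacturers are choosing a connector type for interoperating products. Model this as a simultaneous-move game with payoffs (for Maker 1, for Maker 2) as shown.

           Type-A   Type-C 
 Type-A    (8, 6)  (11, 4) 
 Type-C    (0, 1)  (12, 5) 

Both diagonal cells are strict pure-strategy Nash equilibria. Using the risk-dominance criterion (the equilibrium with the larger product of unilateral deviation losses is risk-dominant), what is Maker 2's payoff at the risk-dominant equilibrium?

6

At both Type-A: Maker 1 loses 8 − 0 = 8 by deviating; Maker 2 loses 6 − 4 = 2. Product = 8·2 = 16.
At both Type-C: Maker 1 loses 12 − 11 = 1 by deviating; Maker 2 loses 5 − 1 = 4. Product = 1·4 = 4.
16 > 4, so both Type-A is risk-dominant. Maker 2's payoff there is 6.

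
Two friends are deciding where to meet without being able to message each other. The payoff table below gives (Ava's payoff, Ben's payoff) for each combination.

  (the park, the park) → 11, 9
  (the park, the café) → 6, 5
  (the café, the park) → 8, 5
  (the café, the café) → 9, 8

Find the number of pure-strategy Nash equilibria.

2

Both the park: Ava gets 11 (best alternative 8); Ben gets 9 (best alternative 5). Neither deviates — NE.
Both the café: Ava gets 9 (best alternative 6); Ben gets 8 (best alternative 5). Neither deviates — NE.
(the café, the park) is not a NE: Ava would switch to the park (11 > 8).
No other cell survives both best-response checks, so there are 2 pure NE.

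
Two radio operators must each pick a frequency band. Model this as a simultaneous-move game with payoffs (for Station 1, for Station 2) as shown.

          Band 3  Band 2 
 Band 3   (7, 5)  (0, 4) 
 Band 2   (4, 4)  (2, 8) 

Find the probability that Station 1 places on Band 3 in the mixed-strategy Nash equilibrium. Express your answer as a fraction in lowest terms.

Station 1's mix p on Band 3 must make Station 2 indifferent between Band 3 and Band 2.
Station 2's payoff from Band 3: 5p + 4(1−p). From Band 2: 4p + 8(1−p).
Set equal: 1p = 4(1−p) → p = 4/5.

4/5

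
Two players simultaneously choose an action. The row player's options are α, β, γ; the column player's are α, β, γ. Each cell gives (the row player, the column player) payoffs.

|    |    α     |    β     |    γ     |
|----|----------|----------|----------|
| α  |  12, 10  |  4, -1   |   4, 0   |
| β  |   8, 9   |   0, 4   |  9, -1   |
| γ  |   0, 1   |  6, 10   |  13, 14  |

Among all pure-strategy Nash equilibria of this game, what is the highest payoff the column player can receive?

Both α is a pure NE (the row player: 12 ≥ 8; the column player: 10 ≥ 0). The column player gets 10.
Both γ is a pure NE (the row player: 13 ≥ 9; the column player: 14 ≥ 10). The column player gets 14.
Every other cell has a profitable deviation for at least one player. Highest of {10, 14} is 14.

14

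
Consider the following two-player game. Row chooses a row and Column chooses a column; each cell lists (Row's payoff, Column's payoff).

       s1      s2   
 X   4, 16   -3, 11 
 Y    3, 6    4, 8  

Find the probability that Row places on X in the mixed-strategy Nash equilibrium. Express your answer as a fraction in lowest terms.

Row's mix p on X must make Column indifferent between s1 and s2.
Column's payoff from s1: 16p + 6(1−p). From s2: 11p + 8(1−p).
Set equal: 5p = 2(1−p) → p = 2/7.

2/7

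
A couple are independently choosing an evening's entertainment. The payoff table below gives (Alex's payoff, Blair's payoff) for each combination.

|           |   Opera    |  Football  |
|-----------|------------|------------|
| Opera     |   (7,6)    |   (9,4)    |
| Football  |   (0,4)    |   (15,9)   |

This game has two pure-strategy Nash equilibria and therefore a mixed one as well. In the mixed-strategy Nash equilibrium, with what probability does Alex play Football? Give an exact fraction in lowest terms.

2/7

Alex's mix p on Opera must make Blair indifferent between Opera and Football.
Blair's payoff from Opera: 6p + 4(1−p). From Football: 4p + 9(1−p).
Set equal: 2p = 5(1−p) → p = 5/7.
Probability on Football is 1 − 5/7 = 2/7.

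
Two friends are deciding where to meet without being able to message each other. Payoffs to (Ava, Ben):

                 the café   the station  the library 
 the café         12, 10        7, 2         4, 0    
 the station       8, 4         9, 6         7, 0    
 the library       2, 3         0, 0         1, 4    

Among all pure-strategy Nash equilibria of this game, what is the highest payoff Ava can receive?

12

Both the café is a pure NE (Ava: 12 ≥ 8; Ben: 10 ≥ 2). Ava gets 12.
Both the station is a pure NE (Ava: 9 ≥ 7; Ben: 6 ≥ 4). Ava gets 9.
Every other cell has a profitable deviation for at least one player. Highest of {12, 9} is 12.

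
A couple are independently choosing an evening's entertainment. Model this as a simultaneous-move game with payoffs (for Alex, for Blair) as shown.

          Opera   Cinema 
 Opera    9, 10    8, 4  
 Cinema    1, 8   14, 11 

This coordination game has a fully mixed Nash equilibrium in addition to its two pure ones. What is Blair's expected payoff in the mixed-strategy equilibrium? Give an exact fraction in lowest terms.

Alex mixes with probability p on Opera, chosen so Blair is indifferent: 10p + 8(1−p) = 4p + 11(1−p) gives p = 1/3.
Blair's expected payoff is 10·1/3 + 8·2/3 = 26/3.

26/3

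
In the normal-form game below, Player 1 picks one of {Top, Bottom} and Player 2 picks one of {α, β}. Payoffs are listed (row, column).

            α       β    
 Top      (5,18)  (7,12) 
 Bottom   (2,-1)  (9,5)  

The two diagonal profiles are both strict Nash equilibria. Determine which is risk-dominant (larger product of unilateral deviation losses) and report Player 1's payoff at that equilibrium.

At (Top, α): Player 1 loses 5 − 2 = 3 by deviating; Player 2 loses 18 − 12 = 6. Product = 3·6 = 18.
At (Bottom, β): Player 1 loses 9 − 7 = 2 by deviating; Player 2 loses 5 − (-1) = 6. Product = 2·6 = 12.
18 > 12, so (Top, α) is risk-dominant. Player 1's payoff there is 5.

5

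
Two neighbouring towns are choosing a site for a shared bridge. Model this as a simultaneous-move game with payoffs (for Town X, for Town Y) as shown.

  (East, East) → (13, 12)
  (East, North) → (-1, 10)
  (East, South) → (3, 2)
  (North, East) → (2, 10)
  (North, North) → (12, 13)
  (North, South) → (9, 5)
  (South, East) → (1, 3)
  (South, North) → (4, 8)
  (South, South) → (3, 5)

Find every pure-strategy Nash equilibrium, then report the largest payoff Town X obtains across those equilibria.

13

Both East is a pure NE (Town X: 13 ≥ 2; Town Y: 12 ≥ 10). Town X gets 13.
Both North is a pure NE (Town X: 12 ≥ 4; Town Y: 13 ≥ 10). Town X gets 12.
Every other cell has a profitable deviation for at least one player. Highest of {13, 12} is 13.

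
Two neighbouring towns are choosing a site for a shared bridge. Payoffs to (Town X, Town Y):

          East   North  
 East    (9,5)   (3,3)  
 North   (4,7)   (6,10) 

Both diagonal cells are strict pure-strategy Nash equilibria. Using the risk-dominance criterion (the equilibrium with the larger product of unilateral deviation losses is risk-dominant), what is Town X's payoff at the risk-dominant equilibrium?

9

At both East: Town X loses 9 − 4 = 5 by deviating; Town Y loses 5 − 3 = 2. Product = 5·2 = 10.
At both North: Town X loses 6 − 3 = 3 by deviating; Town Y loses 10 − 7 = 3. Product = 3·3 = 9.
10 > 9, so both East is risk-dominant. Town X's payoff there is 9.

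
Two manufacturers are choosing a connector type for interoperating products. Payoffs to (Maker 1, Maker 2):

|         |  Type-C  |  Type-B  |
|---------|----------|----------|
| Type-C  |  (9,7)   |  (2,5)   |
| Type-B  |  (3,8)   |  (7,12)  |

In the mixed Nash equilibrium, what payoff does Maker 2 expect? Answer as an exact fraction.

22/3

Maker 1 mixes with probability p on Type-C, chosen so Maker 2 is indifferent: 7p + 8(1−p) = 5p + 12(1−p) gives p = 2/3.
Maker 2's expected payoff is 7·2/3 + 8·1/3 = 22/3.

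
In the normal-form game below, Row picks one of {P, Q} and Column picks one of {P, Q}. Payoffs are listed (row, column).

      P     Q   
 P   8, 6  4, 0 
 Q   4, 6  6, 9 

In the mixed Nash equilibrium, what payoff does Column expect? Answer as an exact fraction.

Row mixes with probability p on P, chosen so Column is indifferent: 6p + 6(1−p) = 0p + 9(1−p) gives p = 1/3.
Column's expected payoff is 6·1/3 + 6·2/3 = 6.

6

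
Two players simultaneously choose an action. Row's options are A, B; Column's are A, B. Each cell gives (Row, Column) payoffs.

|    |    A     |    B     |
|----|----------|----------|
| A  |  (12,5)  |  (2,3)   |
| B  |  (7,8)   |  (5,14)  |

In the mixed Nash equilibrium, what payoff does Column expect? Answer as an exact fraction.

Row mixes with probability p on A, chosen so Column is indifferent: 5p + 8(1−p) = 3p + 14(1−p) gives p = 3/4.
Column's expected payoff is 5·3/4 + 8·1/4 = 23/4.

23/4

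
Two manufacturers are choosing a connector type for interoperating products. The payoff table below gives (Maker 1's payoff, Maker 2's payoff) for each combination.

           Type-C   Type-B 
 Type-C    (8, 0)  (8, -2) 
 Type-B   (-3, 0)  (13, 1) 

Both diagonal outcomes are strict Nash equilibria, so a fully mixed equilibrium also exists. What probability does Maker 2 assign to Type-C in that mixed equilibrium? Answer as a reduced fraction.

5/16

Maker 2's mix q on Type-C must make Maker 1 indifferent between Type-C and Type-B.
Maker 1's payoff from Type-C: 8q + 8(1−q). From Type-B: (-3)q + 13(1−q).
Set equal: 11q = 5(1−q) → q = 5/16.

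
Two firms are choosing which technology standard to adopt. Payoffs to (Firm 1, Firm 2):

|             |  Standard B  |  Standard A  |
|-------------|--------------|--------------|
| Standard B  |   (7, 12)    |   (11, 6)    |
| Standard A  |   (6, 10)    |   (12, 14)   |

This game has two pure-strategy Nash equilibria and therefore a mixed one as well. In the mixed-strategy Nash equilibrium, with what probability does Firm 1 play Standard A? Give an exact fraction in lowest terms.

3/5

Firm 1's mix p on Standard B must make Firm 2 indifferent between Standard B and Standard A.
Firm 2's payoff from Standard B: 12p + 10(1−p). From Standard A: 6p + 14(1−p).
Set equal: 6p = 4(1−p) → p = 4/10 = 2/5.
Probability on Standard A is 1 − 2/5 = 3/5.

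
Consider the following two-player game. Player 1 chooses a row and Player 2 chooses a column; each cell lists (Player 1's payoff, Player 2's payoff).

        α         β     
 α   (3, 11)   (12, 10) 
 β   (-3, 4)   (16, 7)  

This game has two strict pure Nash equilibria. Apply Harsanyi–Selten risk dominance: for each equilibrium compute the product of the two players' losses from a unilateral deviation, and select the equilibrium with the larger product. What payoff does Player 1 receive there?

16

At both α: Player 1 loses 3 − (-3) = 6 by deviating; Player 2 loses 11 − 10 = 1. Product = 6·1 = 6.
At both β: Player 1 loses 16 − 12 = 4 by deviating; Player 2 loses 7 − 4 = 3. Product = 4·3 = 12.
12 > 6, so both β is risk-dominant. Player 1's payoff there is 16.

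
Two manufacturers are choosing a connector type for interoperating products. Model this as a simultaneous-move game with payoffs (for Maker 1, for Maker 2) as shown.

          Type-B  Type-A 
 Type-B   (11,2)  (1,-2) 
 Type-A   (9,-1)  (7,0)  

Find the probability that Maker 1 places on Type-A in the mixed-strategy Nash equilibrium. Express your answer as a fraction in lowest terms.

Maker 1's mix p on Type-B must make Maker 2 indifferent between Type-B and Type-A.
Maker 2's payoff from Type-B: 2p + (-1)(1−p). From Type-A: (-2)p + 0(1−p).
Set equal: 4p = 1(1−p) → p = 1/5.
Probability on Type-A is 1 − 1/5 = 4/5.

4/5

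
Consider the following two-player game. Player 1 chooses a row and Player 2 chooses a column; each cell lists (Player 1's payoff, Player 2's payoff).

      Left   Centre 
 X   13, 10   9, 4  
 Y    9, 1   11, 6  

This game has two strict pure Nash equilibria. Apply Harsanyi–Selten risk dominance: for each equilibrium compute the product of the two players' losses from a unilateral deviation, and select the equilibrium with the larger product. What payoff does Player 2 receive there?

At (X, Left): Player 1 loses 13 − 9 = 4 by deviating; Player 2 loses 10 − 4 = 6. Product = 4·6 = 24.
At (Y, Centre): Player 1 loses 11 − 9 = 2 by deviating; Player 2 loses 6 − 1 = 5. Product = 2·5 = 10.
24 > 10, so (X, Left) is risk-dominant. Player 2's payoff there is 10.

10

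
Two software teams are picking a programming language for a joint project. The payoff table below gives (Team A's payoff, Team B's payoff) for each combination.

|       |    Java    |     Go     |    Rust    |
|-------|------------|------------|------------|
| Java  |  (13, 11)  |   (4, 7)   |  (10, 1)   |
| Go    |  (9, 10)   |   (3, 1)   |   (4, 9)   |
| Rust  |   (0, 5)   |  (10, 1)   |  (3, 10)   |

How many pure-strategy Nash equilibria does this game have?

1

Both Java: Team A gets 13 (best alternative 9); Team B gets 11 (best alternative 7). Neither deviates — NE.
Both Go is not a NE: Team A would switch to Rust (10 > 3).
No other cell survives both best-response checks, so there is 1 pure NE.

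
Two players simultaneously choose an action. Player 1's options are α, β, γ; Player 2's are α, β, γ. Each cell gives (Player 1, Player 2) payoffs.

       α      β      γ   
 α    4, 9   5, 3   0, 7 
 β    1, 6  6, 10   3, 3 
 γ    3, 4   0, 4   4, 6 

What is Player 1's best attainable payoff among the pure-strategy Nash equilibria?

6

Both α is a pure NE (Player 1: 4 ≥ 3; Player 2: 9 ≥ 7). Player 1 gets 4.
Both β is a pure NE (Player 1: 6 ≥ 5; Player 2: 10 ≥ 6). Player 1 gets 6.
Both γ is a pure NE (Player 1: 4 ≥ 3; Player 2: 6 ≥ 4). Player 1 gets 4.
Every other cell has a profitable deviation for at least one player. Highest of {4, 6, 4} is 6.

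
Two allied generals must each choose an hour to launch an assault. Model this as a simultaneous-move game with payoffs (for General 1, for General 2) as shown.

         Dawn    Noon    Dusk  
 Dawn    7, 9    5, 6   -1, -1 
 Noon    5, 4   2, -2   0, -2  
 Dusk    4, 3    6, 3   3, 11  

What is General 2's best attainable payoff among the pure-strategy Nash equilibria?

11

Both Dawn is a pure NE (General 1: 7 ≥ 5; General 2: 9 ≥ 6). General 2 gets 9.
Both Dusk is a pure NE (General 1: 3 ≥ 0; General 2: 11 ≥ 3). General 2 gets 11.
Every other cell has a profitable deviation for at least one player. Highest of {9, 11} is 11.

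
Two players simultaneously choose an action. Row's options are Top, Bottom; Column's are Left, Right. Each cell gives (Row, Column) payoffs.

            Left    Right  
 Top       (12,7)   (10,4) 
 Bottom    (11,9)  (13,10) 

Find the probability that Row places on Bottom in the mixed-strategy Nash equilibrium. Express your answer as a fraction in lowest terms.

Row's mix p on Top must make Column indifferent between Left and Right.
Column's payoff from Left: 7p + 9(1−p). From Right: 4p + 10(1−p).
Set equal: 3p = 1(1−p) → p = 1/4.
Probability on Bottom is 1 − 1/4 = 3/4.

3/4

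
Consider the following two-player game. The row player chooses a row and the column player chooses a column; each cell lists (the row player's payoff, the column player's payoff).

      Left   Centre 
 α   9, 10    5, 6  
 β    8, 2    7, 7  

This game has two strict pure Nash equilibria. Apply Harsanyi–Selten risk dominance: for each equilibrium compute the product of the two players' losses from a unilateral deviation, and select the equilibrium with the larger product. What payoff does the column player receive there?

At (α, Left): the row player loses 9 − 8 = 1 by deviating; the column player loses 10 − 6 = 4. Product = 1·4 = 4.
At (β, Centre): the row player loses 7 − 5 = 2 by deviating; the column player loses 7 − 2 = 5. Product = 2·5 = 10.
10 > 4, so (β, Centre) is risk-dominant. The column player's payoff there is 7.

7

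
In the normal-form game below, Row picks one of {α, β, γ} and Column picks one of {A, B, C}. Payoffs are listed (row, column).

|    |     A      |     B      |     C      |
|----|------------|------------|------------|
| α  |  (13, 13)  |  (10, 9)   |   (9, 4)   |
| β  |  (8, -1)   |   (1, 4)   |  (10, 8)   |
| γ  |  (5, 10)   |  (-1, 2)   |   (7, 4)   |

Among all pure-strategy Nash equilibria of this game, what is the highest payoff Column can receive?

(α, A) is a pure NE (Row: 13 ≥ 8; Column: 13 ≥ 9). Column gets 13.
(β, C) is a pure NE (Row: 10 ≥ 9; Column: 8 ≥ 4). Column gets 8.
Every other cell has a profitable deviation for at least one player. Highest of {13, 8} is 13.

13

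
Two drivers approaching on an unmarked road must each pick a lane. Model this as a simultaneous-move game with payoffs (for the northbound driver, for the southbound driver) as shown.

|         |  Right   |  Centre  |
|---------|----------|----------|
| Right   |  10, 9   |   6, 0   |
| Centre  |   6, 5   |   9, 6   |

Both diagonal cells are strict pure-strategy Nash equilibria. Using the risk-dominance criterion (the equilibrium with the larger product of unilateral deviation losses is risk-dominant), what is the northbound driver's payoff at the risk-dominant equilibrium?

At both Right: the northbound driver loses 10 − 6 = 4 by deviating; the southbound driver loses 9 − 0 = 9. Product = 4·9 = 36.
At both Centre: the northbound driver loses 9 − 6 = 3 by deviating; the southbound driver loses 6 − 5 = 1. Product = 3·1 = 3.
36 > 3, so both Right is risk-dominant. The northbound driver's payoff there is 10.

10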